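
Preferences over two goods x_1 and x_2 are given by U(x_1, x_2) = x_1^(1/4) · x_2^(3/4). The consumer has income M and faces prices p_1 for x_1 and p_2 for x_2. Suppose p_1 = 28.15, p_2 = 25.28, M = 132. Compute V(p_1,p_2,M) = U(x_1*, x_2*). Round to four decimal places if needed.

V = 2.8967

The MRS is (1/3)·x_2/x_1. Set MRS = p_1/p_2.
Rearranging, p_2·x_2 = 3·p_1·x_1. Substituting into the budget gives p_1·x_1·(1 + 3) = M.
Demand: x_1*(p_1,p_2,M) = 0.25·M/p_1 and x_2* = 0.75·M/p_2.
At p_1=28.15, p_2=25.28, M=132: x_1* = 0.25·132/28.15 = 1.1723, x_2* = 3.9161.
Utility at the optimum: U(1.1723, 3.9161) = 2.8967.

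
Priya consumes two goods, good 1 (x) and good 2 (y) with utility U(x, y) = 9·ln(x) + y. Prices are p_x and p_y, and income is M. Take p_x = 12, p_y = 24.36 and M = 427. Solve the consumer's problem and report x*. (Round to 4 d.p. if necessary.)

x* = 18.27

At the given prices: x* = 9·24.36/12 = 18.27.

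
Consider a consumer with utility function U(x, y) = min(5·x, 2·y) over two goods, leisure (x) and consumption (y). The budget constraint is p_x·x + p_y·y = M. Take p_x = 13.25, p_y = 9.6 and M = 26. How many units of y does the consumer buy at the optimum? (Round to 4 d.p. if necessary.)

With perfect complements, no substitution: consume in ratio x:y = 2:5.
Budget: p_x·x + p_y·(5/2)·x = M, so (2·p_x + 5·p_y)·x = 2·M.
Demand: x*(p_x,p_y,M) = 2·M/(2·p_x + 5·p_y), y* = 5·M/(2·p_x + 5·p_y).
Here 2·13.25 + 5·9.6 = 74.5, giving y* = 1.745.

y* = 1.745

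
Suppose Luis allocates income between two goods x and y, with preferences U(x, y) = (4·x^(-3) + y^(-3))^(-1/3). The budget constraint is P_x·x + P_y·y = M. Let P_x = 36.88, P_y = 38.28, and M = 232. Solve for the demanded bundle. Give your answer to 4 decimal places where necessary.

x* = 3.6422, y* = 2.5516

MRS = MU_x/MU_y = 4·(y/x)^(4). Set equal to P_x/P_y.
Solve for the ratio: y/x = [(1/4)·P_x/P_y]^(0.25).
Substitute y = (y/x)·x into the budget: x* = M/(P_x + P_y·(y/x)).
Numerically y/x = 0.700551, so x* = 232/(36.88 + 38.28·0.700551) = 3.6422 and y* = 0.700551·3.6422 = 2.5516.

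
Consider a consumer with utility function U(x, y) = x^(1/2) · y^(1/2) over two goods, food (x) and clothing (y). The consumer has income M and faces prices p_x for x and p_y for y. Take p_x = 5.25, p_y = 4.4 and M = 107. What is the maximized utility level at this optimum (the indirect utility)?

Tangency: MRS = y/x = p_x/p_y.
Rearranging, p_y·y = p_x·x. Substituting into the budget gives p_x·x·(1 + 1) = M.
Demand: x*(p_x,p_y,M) = 0.5·M/p_x and y* = 0.5·M/p_y.
At p_x=5.25, p_y=4.4, M=107: x* = 0.5·107/5.25 = 10.1905, y* = 12.1591.
Utility at the optimum: U(10.1905, 12.1591) = 11.1313.

V = 11.1313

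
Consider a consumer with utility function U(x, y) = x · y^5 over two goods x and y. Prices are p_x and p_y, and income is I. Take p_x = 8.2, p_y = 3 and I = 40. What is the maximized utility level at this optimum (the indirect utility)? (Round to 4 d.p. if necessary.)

V = 137683.6407

MU_x/MU_y = (y)/(5·x); tangency sets this equal to p_x/p_y.
Rearranging, p_y·y = 5·p_x·x. Substituting into the budget gives p_x·x·(1 + 5) = I.
Demand: x*(p_x,p_y,I) = 1/6·I/p_x and y* = 5/6·I/p_y.
At p_x=8.2, p_y=3, I=40: x* = 1/6·40/8.2 = 0.813, y* = 11.1111.
Utility at the optimum: U(0.813, 11.1111) = 137683.6407.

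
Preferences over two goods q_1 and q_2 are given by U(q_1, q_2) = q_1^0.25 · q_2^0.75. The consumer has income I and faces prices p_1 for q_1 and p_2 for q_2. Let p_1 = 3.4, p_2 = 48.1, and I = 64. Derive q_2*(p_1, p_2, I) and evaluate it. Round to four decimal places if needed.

q_2* = 0.9979

Tangency: MRS = (1/3)·q_2/q_1 = p_1/p_2.
Rearranging, p_2·q_2 = 3·p_1·q_1. Substituting into the budget gives p_1·q_1·(1 + 3) = I.
Demand: q_1*(p_1,p_2,I) = 0.25·I/p_1 and q_2* = 0.75·I/p_2.
At p_1=3.4, p_2=48.1, I=64: q_2* = 0.75·64/48.1 = 0.9979.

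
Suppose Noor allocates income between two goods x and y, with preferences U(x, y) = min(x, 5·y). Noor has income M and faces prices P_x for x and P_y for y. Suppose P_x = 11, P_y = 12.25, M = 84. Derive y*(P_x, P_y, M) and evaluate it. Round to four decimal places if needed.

y* = 1.2491

With perfect complements, no substitution: consume in ratio x:y = 5:1.
Budget: P_x·x + P_y·(1/5)·x = M, so (5·P_x + P_y)·x = 5·M.
Demand: x*(P_x,P_y,M) = 5·M/(5·P_x + P_y), y* = M/(5·P_x + P_y).
Here 5·11 + 12.25 = 67.25, giving y* = 1.2491.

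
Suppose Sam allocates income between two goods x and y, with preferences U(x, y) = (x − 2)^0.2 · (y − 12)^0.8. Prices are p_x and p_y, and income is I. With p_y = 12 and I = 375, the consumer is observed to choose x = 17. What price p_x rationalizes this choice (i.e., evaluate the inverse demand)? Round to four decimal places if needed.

p_x = 3

This is Cobb-Douglas in (x−2, y−12): tangency gives 0.2·p_y·(y−12) = 0.8·p_x·(x−2).
After buying the subsistence bundle (2, 12), a share 0.2 of the remaining income goes to x: x* = 2 + 0.2·(I − 2p_x − 12p_y)/p_x.
Set x* = 17 in the demand function and solve for p_x: p_x = 3.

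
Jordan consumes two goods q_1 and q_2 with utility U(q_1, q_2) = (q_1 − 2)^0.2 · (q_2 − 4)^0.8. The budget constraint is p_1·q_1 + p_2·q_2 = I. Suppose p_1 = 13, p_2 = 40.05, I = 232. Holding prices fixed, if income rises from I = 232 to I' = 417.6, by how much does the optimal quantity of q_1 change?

This is Cobb-Douglas in (q_1−2, q_2−4): tangency gives 0.2·p_2·(q_2−4) = 0.8·p_1·(q_1−2).
After buying the subsistence bundle (2, 4), a share 0.2 of the remaining income goes to q_1: q_1* = 2 + 0.2·(I − 2p_1 − 4p_2)/p_1.
Discretionary income = 232 − 2·13 − 4·40.05 = 45.8; q_1* = 2 + 0.2·45.8/13 = 2.7046.
At I' = 417.6: q_1* = 5.56. Change: 5.56 − 2.7046 = 2.8554.

Δq_1* = 2.8554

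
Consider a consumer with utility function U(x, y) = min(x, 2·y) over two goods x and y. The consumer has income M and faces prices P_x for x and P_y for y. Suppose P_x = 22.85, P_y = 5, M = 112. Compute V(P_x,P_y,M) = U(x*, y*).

Leontief preferences: the optimum is at the kink where x/2 = y/1, i.e. y = (1/2)·x.
Budget: P_x·x + P_y·(1/2)·x = M, so (2·P_x + P_y)·x = 2·M.
Demand: x*(P_x,P_y,M) = 2·M/(2·P_x + P_y), y* = M/(2·P_x + P_y).
Here 2·22.85 + 5 = 50.7, giving x* = 4.4181 and y* = 2.2091.
Utility at the optimum: U(4.4181, 2.2091) = 4.4181.

V = 4.4181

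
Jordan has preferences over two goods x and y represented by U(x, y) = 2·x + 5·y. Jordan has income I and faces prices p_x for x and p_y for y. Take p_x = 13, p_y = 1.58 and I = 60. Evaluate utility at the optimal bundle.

Linear utility — the consumer picks whichever good has higher MU/price: 2/13 = 0.1538 vs 5/1.58 = 3.1646.
y gives more utility per dollar, so spend all income on y: y* = I/p_y, x* = 0.
Numerically: x* = 0, y* = 37.9747.
Utility at the optimum: U(0, 37.9747) = 189.8734.

V = 189.8734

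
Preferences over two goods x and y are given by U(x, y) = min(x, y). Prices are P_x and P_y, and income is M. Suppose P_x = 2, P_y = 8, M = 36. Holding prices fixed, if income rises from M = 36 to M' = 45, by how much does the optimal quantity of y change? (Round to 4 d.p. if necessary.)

Δy* = 0.9

Here 2 + 8 = 10, giving y* = 3.6.
At M' = 45: y* = 4.5. Change: 4.5 − 3.6 = 0.9.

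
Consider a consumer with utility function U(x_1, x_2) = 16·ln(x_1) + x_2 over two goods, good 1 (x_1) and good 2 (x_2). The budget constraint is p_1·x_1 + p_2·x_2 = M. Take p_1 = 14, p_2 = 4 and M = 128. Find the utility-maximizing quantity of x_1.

x_1* = 4.5714

Set MRS = p_1/p_2: (16/x_1)/1 = p_1/p_2.
So x_1*(p_1,p_2) = 16·p_2/p_1, independent of income; and x_2* = (M − 16·p_2)/p_2.
At the given prices: x_1* = 16·4/14 = 4.5714.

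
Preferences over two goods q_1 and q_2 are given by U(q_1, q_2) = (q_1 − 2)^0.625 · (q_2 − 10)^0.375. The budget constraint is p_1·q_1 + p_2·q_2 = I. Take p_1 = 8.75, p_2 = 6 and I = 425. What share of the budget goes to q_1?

This is Cobb-Douglas in (q_1−2, q_2−10): tangency gives 0.625·p_2·(q_2−10) = 0.375·p_1·(q_1−2).
After buying the subsistence bundle (2, 10), a share 0.625 of the remaining income goes to q_1: q_1* = 2 + 0.625·(I − 2p_1 − 10p_2)/p_1.
Discretionary income = 425 − 2·8.75 − 10·6 = 347.5; q_1* = 2 + 0.625·347.5/8.75 = 26.8214; q_2* = 10 + 0.375·347.5/6 = 31.7188.
Expenditure on q_1: 8.75·26.8214 = 234.6875; share = 0.5522.

share on q_1 = 0.5522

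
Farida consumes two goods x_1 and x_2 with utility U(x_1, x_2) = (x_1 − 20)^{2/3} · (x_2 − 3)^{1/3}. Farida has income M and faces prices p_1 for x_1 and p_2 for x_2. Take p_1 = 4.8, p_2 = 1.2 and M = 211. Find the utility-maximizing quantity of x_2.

After buying the subsistence bundle (20, 3), a share 2/3 of the remaining income goes to x_1: x_1* = 20 + 2/3·(M − 20p_1 − 3p_2)/p_1.
Discretionary income = 211 − 20·4.8 − 3·1.2 = 111.4; x_2* = 3 + 1/3·111.4/1.2 = 33.9444.

x_2* = 33.9444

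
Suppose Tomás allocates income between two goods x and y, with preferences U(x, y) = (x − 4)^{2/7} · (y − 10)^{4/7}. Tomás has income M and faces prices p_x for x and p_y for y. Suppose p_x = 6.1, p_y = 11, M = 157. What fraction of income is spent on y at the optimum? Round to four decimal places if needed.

share on y = 0.7966

Let x' = x−4, y' = y−10. MRS = (1/2)·y'/x' = p_x/p_y.
Substituting into the budget: x* = 4 + 1/3·(M − 4·p_x − 10·p_y)/p_x, and y* = 10 + 2/3·(…)/p_y.
Discretionary income = 157 − 4·6.1 − 10·11 = 22.6; x* = 4 + 1/3·22.6/6.1 = 5.235; y* = 10 + 2/3·22.6/11 = 11.3697.
Expenditure on y: 11·11.3697 = 125.0667; share = 0.7966.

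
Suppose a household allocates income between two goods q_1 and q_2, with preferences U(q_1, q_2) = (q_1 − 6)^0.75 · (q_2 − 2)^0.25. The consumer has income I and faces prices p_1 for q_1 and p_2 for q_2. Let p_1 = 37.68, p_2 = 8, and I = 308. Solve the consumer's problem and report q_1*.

MRS = 3·(q_2−2)/(q_1−6). Tangency with p_1/p_2 gives q_2−2 = (1/3)·(p_1/p_2)·(q_1−6).
Substituting into the budget: q_1* = 6 + 0.75·(I − 6·p_1 − 2·p_2)/p_1, and q_2* = 2 + 0.25·(…)/p_2.
Discretionary income = 308 − 6·37.68 − 2·8 = 65.92; q_1* = 6 + 0.75·65.92/37.68 = 7.3121.

q_1* = 7.3121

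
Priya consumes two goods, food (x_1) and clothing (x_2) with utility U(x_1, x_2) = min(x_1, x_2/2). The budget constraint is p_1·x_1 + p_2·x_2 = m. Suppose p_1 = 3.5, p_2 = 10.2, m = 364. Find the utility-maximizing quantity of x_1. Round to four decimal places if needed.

Leontief preferences: the optimum is at the kink where x_1/1 = x_2/2, i.e. x_2 = 2·x_1.
Budget: p_1·x_1 + p_2·2·x_1 = m, so (p_1 + 2·p_2)·x_1 = m.
Demand: x_1*(p_1,p_2,m) = m/(p_1 + 2·p_2), x_2* = 2·m/(p_1 + 2·p_2).
Here 3.5 + 2·10.2 = 23.9, giving x_1* = 15.2301.

x_1* = 15.2301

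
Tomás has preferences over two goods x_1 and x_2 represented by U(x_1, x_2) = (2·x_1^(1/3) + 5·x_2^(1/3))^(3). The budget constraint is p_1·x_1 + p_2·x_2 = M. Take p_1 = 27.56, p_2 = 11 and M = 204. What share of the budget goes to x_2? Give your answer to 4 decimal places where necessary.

Numerically x_2/x_1 = 15.676164, so x_1* = 204/(27.56 + 11·15.676164) = 1.02 and x_2* = 15.676164·1.02 = 15.9899.
Expenditure on x_2: 11·15.9899 = 175.8885; share = 0.8622.

share on x_2 = 0.8622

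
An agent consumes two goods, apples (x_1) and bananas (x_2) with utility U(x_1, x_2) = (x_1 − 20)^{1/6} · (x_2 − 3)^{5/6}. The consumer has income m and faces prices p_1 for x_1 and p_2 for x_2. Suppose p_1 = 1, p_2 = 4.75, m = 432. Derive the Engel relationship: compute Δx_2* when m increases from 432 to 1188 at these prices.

Substituting into the budget: x_1* = 20 + 1/6·(m − 20·p_1 − 3·p_2)/p_1, and x_2* = 3 + 5/6·(…)/p_2.
Discretionary income = 432 − 20·1 − 3·4.75 = 397.75; x_2* = 3 + 5/6·397.75/4.75 = 72.7807.
At m' = 1188: x_2* = 205.4123. Change: 205.4123 − 72.7807 = 132.6316.

Δx_2* = 132.6316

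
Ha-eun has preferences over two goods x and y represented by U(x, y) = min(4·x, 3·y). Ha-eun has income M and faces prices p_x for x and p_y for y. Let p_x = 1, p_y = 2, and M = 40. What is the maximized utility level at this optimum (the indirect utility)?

Leontief preferences: the optimum is at the kink where x/3 = y/4, i.e. y = (4/3)·x.
Budget: p_x·x + p_y·(4/3)·x = M, so (3·p_x + 4·p_y)·x = 3·M.
Demand: x*(p_x,p_y,M) = 3·M/(3·p_x + 4·p_y), y* = 4·M/(3·p_x + 4·p_y).
Here 3·1 + 4·2 = 11, giving x* = 10.9091 and y* = 14.5455.
Utility at the optimum: U(10.9091, 14.5455) = 43.6364.

V = 43.6364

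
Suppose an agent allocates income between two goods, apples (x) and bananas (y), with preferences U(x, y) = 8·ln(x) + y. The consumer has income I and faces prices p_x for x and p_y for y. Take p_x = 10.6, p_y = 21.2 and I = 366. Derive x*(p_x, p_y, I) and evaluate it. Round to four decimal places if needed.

x* = 16

Set MRS = p_x/p_y: (8/x)/1 = p_x/p_y.
So x*(p_x,p_y) = 8·p_y/p_x, independent of income; and y* = (I − 8·p_y)/p_y.
At the given prices: x* = 8·21.2/10.6 = 16.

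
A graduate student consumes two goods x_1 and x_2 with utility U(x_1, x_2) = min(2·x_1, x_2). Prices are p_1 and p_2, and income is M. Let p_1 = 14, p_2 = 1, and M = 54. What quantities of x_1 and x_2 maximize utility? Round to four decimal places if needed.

With perfect complements, no substitution: consume in ratio x_1:x_2 = 1:2.
Budget: p_1·x_1 + p_2·2·x_1 = M, so (p_1 + 2·p_2)·x_1 = M.
Demand: x_1*(p_1,p_2,M) = M/(p_1 + 2·p_2), x_2* = 2·M/(p_1 + 2·p_2).
Here 14 + 2·1 = 16, giving x_1* = 3.375 and x_2* = 6.75.

x_1* = 3.375, x_2* = 6.75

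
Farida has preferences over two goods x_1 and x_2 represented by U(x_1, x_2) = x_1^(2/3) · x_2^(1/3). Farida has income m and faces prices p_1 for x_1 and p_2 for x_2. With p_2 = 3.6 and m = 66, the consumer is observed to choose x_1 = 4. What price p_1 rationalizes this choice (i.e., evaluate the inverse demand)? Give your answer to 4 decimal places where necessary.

MU_x_1/MU_x_2 = (2/3·x_2)/(1/3·x_1); tangency sets this equal to p_1/p_2.
So 2/3·p_2·x_2 = 1/3·p_1·x_1; combined with the budget, a share 2/3 of income goes to x_1.
Demand: x_1*(p_1,p_2,m) = 2/3·m/p_1 and x_2* = 1/3·m/p_2.
Set x_1* = 4 in the demand function and solve for p_1: p_1 = 11.

p_1 = 11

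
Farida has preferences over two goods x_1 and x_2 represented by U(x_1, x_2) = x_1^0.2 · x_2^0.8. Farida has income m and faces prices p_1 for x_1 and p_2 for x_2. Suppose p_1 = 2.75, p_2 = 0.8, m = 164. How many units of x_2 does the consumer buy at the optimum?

Tangency: MRS = (1/4)·x_2/x_1 = p_1/p_2.
Rearranging, p_2·x_2 = 4·p_1·x_1. Substituting into the budget gives p_1·x_1·(1 + 4) = m.
Demand: x_1*(p_1,p_2,m) = 0.2·m/p_1 and x_2* = 0.8·m/p_2.
At p_1=2.75, p_2=0.8, m=164: x_2* = 0.8·164/0.8 = 164.

x_2* = 164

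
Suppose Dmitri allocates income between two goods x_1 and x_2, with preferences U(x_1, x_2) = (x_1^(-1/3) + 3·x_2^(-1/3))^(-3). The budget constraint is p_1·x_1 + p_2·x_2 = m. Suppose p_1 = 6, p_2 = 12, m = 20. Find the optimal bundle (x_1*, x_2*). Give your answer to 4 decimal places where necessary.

x_1* = 0.8983, x_2* = 1.2175

MRS = MU_x_1/MU_x_2 = (1/3)·(x_2/x_1)^(4/3). Set equal to p_1/p_2.
Solve for the ratio: x_2/x_1 = [3·p_1/p_2]^(0.75).
Substitute x_2 = (x_2/x_1)·x_1 into the budget: x_1* = m/(p_1 + p_2·(x_2/x_1)).
Numerically x_2/x_1 = 1.355403, so x_1* = 20/(6 + 12·1.355403) = 0.8983 and x_2* = 1.355403·0.8983 = 1.2175.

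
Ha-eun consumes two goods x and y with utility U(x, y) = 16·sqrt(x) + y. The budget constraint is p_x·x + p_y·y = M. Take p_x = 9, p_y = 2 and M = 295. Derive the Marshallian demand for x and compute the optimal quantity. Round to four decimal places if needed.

x* = 3.1605

Utility is quasi-linear in y; the FOC for x is 8/√x = p_x/p_y.
Thus x* = (8·p_y/p_x)² — independent of M — with the rest of income spent on y.
Plugging in: x* = (8·2/9)² = 3.1605.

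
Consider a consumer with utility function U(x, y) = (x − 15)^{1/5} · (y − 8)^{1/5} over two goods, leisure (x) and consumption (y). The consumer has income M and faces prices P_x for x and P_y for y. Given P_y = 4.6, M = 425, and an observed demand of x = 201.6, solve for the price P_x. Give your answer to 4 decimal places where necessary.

P_x = 1

MRS = (y−8)/(x−15). Tangency with P_x/P_y gives y−8 = (P_x/P_y)·(x−15).
Substituting into the budget: x* = 15 + 0.5·(M − 15·P_x − 8·P_y)/P_x, and y* = 8 + 0.5·(…)/P_y.
Set x* = 201.6 in the demand function and solve for P_x: P_x = 1.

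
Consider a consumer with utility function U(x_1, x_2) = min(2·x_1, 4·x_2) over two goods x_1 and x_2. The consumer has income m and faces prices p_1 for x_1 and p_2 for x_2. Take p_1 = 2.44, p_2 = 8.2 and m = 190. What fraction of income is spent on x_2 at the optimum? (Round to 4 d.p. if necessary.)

share on x_2 = 0.6269

With perfect complements, no substitution: consume in ratio x_1:x_2 = 4:2.
Budget: p_1·x_1 + p_2·(1/2)·x_1 = m, so (4·p_1 + 2·p_2)·x_1 = 4·m.
Demand: x_1*(p_1,p_2,m) = 4·m/(4·p_1 + 2·p_2), x_2* = 2·m/(4·p_1 + 2·p_2).
Here 4·2.44 + 2·8.2 = 26.16, giving x_1* = 29.052 and x_2* = 14.526.
Expenditure on x_2: 8.2·14.526 = 119.1131; share = 0.6269.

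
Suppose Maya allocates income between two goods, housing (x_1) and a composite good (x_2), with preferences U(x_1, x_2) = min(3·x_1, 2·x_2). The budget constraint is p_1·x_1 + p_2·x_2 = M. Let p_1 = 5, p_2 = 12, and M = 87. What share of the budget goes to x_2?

share on x_2 = 0.7826

With perfect complements, no substitution: consume in ratio x_1:x_2 = 2:3.
Budget: p_1·x_1 + p_2·(3/2)·x_1 = M, so (2·p_1 + 3·p_2)·x_1 = 2·M.
Demand: x_1*(p_1,p_2,M) = 2·M/(2·p_1 + 3·p_2), x_2* = 3·M/(2·p_1 + 3·p_2).
Here 2·5 + 3·12 = 46, giving x_1* = 3.7826 and x_2* = 5.6739.
Expenditure on x_2: 12·5.6739 = 68.087; share = 0.7826.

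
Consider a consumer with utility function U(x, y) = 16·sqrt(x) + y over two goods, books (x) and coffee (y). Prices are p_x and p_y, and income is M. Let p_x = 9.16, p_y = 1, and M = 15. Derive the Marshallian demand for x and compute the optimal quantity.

Utility is quasi-linear in y; the FOC for x is 8/√x = p_x/p_y.
Thus x* = (8·p_y/p_x)² — independent of M — with the rest of income spent on y.
Plugging in: x* = (8·1/9.16)² = 0.7628.

x* = 0.7628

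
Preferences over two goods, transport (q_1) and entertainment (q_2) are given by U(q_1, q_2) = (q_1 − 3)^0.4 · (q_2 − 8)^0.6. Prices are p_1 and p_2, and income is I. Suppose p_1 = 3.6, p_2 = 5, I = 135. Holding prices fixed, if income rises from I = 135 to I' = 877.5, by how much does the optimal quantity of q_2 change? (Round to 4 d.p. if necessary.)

Δq_2* = 89.1

Let q_1' = q_1−3, q_2' = q_2−8. MRS = (2/3)·q_2'/q_1' = p_1/p_2.
After buying the subsistence bundle (3, 8), a share 0.4 of the remaining income goes to q_1: q_1* = 3 + 0.4·(I − 3p_1 − 8p_2)/p_1.
Discretionary income = 135 − 3·3.6 − 8·5 = 84.2; q_2* = 8 + 0.6·84.2/5 = 18.104.
At I' = 877.5: q_2* = 107.204. Change: 107.204 − 18.104 = 89.1.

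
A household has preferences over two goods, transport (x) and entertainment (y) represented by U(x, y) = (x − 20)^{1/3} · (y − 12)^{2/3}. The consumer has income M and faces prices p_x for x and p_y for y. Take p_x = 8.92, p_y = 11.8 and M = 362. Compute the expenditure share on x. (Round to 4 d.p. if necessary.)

share on x = 0.5315

Let x' = x−20, y' = y−12. MRS = (1/2)·y'/x' = p_x/p_y.
Substituting into the budget: x* = 20 + 1/3·(M − 20·p_x − 12·p_y)/p_x, and y* = 12 + 2/3·(…)/p_y.
Discretionary income = 362 − 20·8.92 − 12·11.8 = 42; x* = 20 + 1/3·42/8.92 = 21.5695; y* = 12 + 2/3·42/11.8 = 14.3729.
Expenditure on x: 8.92·21.5695 = 192.4; share = 0.5315.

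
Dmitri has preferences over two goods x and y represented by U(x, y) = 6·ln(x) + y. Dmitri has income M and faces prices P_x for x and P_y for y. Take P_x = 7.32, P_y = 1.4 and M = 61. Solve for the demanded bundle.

MU_x = 6/x, MU_y = 1. Tangency: 6/x = P_x/P_y.
So x*(P_x,P_y) = 6·P_y/P_x, independent of income; and y* = (M − 6·P_y)/P_y.
At the given prices: x* = 6·1.4/7.32 = 1.1475, and y* = 37.5714.

x* = 1.1475, y* = 37.5714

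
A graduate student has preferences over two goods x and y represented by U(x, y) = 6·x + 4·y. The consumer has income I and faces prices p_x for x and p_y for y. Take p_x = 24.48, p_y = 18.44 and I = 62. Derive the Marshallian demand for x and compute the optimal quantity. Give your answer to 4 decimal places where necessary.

Perfect substitutes: compare marginal utility per dollar. 6/p_x vs 4/p_y → 0.2451 vs 0.2169.
x gives more utility per dollar, so spend all income on x: x* = I/p_x, y* = 0.
Numerically: x* = 2.5327, y* = 0.

x* = 2.5327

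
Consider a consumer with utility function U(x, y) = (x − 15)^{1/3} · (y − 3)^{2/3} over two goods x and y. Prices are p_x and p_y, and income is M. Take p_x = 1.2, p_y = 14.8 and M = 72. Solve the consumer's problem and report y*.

This is Cobb-Douglas in (x−15, y−3): tangency gives 1/3·p_y·(y−3) = 2/3·p_x·(x−15).
After buying the subsistence bundle (15, 3), a share 1/3 of the remaining income goes to x: x* = 15 + 1/3·(M − 15p_x − 3p_y)/p_x.
Discretionary income = 72 − 15·1.2 − 3·14.8 = 9.6; y* = 3 + 2/3·9.6/14.8 = 3.4324.

y* = 3.4324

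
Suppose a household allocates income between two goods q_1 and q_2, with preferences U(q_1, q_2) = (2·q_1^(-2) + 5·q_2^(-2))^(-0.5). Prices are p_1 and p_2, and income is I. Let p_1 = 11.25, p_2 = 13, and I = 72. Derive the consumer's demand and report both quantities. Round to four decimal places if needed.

q_1* = 2.5656, q_2* = 3.3182

MRS = MU_q_1/MU_q_2 = (2/5)·(q_2/q_1)^(3). Set equal to p_1/p_2.
Solve for the ratio: q_2/q_1 = [(5/2)·p_1/p_2]^(1/3).
Substitute q_2 = (q_2/q_1)·q_1 into the budget: q_1* = I/(p_1 + p_2·(q_2/q_1)).
Numerically q_2/q_1 = 1.293351, so q_1* = 72/(11.25 + 13·1.293351) = 2.5656 and q_2* = 1.293351·2.5656 = 3.3182.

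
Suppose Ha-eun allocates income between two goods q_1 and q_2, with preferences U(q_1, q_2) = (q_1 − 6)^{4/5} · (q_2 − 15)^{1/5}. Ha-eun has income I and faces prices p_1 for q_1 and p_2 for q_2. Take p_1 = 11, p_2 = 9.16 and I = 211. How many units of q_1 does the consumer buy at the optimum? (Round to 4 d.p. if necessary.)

q_1* = 6.5527

Let q_1' = q_1−6, q_2' = q_2−15. MRS = 4·q_2'/q_1' = p_1/p_2.
After buying the subsistence bundle (6, 15), a share 0.8 of the remaining income goes to q_1: q_1* = 6 + 0.8·(I − 6p_1 − 15p_2)/p_1.
Discretionary income = 211 − 6·11 − 15·9.16 = 7.6; q_1* = 6 + 0.8·7.6/11 = 6.5527.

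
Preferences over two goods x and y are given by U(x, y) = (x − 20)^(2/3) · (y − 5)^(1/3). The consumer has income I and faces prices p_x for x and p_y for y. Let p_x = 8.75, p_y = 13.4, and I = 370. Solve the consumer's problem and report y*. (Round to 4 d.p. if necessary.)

After buying the subsistence bundle (20, 5), a share 2/3 of the remaining income goes to x: x* = 20 + 2/3·(I − 20p_x − 5p_y)/p_x.
Discretionary income = 370 − 20·8.75 − 5·13.4 = 128; y* = 5 + 1/3·128/13.4 = 8.1841.

y* = 8.1841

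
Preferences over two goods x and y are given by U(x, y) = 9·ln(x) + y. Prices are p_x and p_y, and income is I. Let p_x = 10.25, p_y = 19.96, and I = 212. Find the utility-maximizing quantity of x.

Set MRS = p_x/p_y: (9/x)/1 = p_x/p_y.
So x*(p_x,p_y) = 9·p_y/p_x, independent of income; and y* = (I − 9·p_y)/p_y.
At the given prices: x* = 9·19.96/10.25 = 17.5259.

x* = 17.5259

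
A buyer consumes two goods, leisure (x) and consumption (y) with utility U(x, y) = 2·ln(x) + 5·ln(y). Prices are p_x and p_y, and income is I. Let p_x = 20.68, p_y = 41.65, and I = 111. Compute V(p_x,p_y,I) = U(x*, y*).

V = 4.074

Tangency: MRS = (2/5)·y/x = p_x/p_y.
So 2·p_y·y = 5·p_x·x; combined with the budget, a share 2/7 of income goes to x.
Demand: x*(p_x,p_y,I) = 2/7·I/p_x and y* = 5/7·I/p_y.
At p_x=20.68, p_y=41.65, I=111: x* = 2/7·111/20.68 = 1.5336, y* = 1.9036.
Utility at the optimum: U(1.5336, 1.9036) = 4.074.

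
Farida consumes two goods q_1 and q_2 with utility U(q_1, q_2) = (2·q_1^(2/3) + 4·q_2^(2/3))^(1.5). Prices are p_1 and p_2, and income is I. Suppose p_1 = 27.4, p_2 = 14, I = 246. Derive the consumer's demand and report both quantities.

MRS = MU_q_1/MU_q_2 = (1/2)·(q_2/q_1)^(1/3). Set equal to p_1/p_2.
Solve for the ratio: q_2/q_1 = [2·p_1/p_2]^(3).
With the ratio pinned down, the budget gives q_1* = I/(p_1 + p_2·(q_2/q_1)) and q_2* = (q_2/q_1)·q_1*.
Numerically q_2/q_1 = 59.973248, so q_1* = 246/(27.4 + 14·59.973248) = 0.2837 and q_2* = 59.973248·0.2837 = 17.0161.

q_1* = 0.2837, q_2* = 17.0161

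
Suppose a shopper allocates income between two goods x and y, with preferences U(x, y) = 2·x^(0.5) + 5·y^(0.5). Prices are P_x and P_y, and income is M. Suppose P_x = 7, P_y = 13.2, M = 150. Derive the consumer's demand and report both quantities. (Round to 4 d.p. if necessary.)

x* = 4.9668, y* = 8.7297

MU_x ∝ 2·x^(-0.5), MU_y ∝ 5·y^(-0.5), so MRS = (2/5)·(y/x)^(0.5) = P_x/P_y.
Solve for the ratio: y/x = [(5/2)·P_x/P_y]^(2).
With the ratio pinned down, the budget gives x* = M/(P_x + P_y·(y/x)) and y* = (y/x)·x*.
Numerically y/x = 1.757633, so x* = 150/(7 + 13.2·1.757633) = 4.9668 and y* = 1.757633·4.9668 = 8.7297.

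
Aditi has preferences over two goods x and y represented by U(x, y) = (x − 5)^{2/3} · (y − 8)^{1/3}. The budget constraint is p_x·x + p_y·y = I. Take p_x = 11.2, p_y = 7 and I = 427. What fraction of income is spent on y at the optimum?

This is Cobb-Douglas in (x−5, y−8): tangency gives 2/3·p_y·(y−8) = 1/3·p_x·(x−5).
After buying the subsistence bundle (5, 8), a share 2/3 of the remaining income goes to x: x* = 5 + 2/3·(I − 5p_x − 8p_y)/p_x.
Discretionary income = 427 − 5·11.2 − 8·7 = 315; x* = 5 + 2/3·315/11.2 = 23.75; y* = 8 + 1/3·315/7 = 23.
Expenditure on y: 7·23 = 161; share = 0.377.

share on y = 0.377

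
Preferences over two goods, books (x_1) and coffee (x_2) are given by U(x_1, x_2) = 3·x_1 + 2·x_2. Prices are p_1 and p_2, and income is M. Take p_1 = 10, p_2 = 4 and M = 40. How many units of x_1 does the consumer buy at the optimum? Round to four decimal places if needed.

Perfect substitutes: compare marginal utility per dollar. 3/p_1 vs 2/p_2 → 0.3 vs 0.5.
x_2 gives more utility per dollar, so spend all income on x_2: x_2* = M/p_2, x_1* = 0.
Numerically: x_1* = 0, x_2* = 10.

x_1* = 0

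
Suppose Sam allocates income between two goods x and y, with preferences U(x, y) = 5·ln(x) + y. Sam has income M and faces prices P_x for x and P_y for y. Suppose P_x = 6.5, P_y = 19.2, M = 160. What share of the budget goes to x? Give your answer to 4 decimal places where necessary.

Set MRS = P_x/P_y: (5/x)/1 = P_x/P_y.
So x*(P_x,P_y) = 5·P_y/P_x, independent of income; and y* = (M − 5·P_y)/P_y.
At the given prices: x* = 5·19.2/6.5 = 14.7692, and y* = 3.3333.
Expenditure on x: 6.5·14.7692 = 96; share = 0.6.

share on x = 0.6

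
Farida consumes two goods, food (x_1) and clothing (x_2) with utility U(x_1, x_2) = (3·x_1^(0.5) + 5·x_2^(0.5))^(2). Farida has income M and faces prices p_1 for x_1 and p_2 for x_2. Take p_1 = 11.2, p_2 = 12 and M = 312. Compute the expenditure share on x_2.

From the CES first-order condition, (3/5)·(x_2/x_1)^(0.5) = p_1/p_2.
Hence x_2/x_1 = ((5/3)·p_1/p_2)^(1/(0.5)), i.e. raised to the 2 power.
Substitute x_2 = (x_2/x_1)·x_1 into the budget: x_1* = M/(p_1 + p_2·(x_2/x_1)).
Numerically x_2/x_1 = 2.419753, so x_1* = 312/(11.2 + 12·2.419753) = 7.7541 and x_2* = 2.419753·7.7541 = 18.7629.
Expenditure on x_2: 12·18.7629 = 225.1546; share = 0.7216.

share on x_2 = 0.7216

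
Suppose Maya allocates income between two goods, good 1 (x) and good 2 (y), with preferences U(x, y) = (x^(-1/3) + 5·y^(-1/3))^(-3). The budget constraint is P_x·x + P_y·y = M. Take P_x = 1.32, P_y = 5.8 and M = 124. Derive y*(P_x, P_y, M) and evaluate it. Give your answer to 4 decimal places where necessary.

y* = 17.7191

MU_x ∝ x^(-4/3), MU_y ∝ 5·y^(-4/3), so MRS = (1/5)·(y/x)^(4/3) = P_x/P_y.
Hence y/x = (5·P_x/P_y)^(1/(4/3)), i.e. raised to the 0.75 power.
Substitute y = (y/x)·x into the budget: x* = M/(P_x + P_y·(y/x)).
Numerically y/x = 1.10176, so x* = 124/(1.32 + 5.8·1.10176) = 16.0826 and y* = 1.10176·16.0826 = 17.7191.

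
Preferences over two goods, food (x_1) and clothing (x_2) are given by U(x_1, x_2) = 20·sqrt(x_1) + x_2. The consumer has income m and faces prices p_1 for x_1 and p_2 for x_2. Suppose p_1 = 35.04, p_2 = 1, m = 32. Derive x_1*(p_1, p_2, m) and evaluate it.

x_1* = 0.0814

Plugging in: x_1* = (10·1/35.04)² = 0.0814.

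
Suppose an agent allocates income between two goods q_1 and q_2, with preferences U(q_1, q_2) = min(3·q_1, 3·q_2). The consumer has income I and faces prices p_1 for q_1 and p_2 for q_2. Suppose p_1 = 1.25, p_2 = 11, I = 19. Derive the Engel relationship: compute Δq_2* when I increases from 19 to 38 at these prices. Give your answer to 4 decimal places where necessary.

With perfect complements, no substitution: consume in ratio q_1:q_2 = 3:3.
Budget: p_1·q_1 + p_2·q_1 = I, so (3·p_1 + 3·p_2)·q_1 = 3·I.
Demand: q_1*(p_1,p_2,I) = 3·I/(3·p_1 + 3·p_2), q_2* = 3·I/(3·p_1 + 3·p_2).
Here 3·1.25 + 3·11 = 36.75, giving q_2* = 1.551.
At I' = 38: q_2* = 3.102. Change: 3.102 − 1.551 = 1.551.

Δq_2* = 1.551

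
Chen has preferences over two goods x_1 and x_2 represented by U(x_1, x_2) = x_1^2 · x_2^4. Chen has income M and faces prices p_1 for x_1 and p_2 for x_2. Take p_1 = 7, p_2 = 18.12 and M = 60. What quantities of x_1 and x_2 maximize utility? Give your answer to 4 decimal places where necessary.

x_1* = 2.8571, x_2* = 2.2075

The MRS is (1/2)·x_2/x_1. Set MRS = p_1/p_2.
So 2·p_2·x_2 = 4·p_1·x_1; combined with the budget, a share 1/3 of income goes to x_1.
Demand: x_1*(p_1,p_2,M) = 1/3·M/p_1 and x_2* = 2/3·M/p_2.
At p_1=7, p_2=18.12, M=60: x_1* = 1/3·60/7 = 2.8571, x_2* = 2.2075.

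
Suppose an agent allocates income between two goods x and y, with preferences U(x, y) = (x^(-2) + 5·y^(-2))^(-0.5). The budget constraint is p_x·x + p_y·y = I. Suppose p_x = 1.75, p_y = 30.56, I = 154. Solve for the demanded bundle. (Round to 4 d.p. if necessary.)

x* = 7.0345, y* = 4.6364

MU_x ∝ x^(-3), MU_y ∝ 5·y^(-3), so MRS = (1/5)·(y/x)^(3) = p_x/p_y.
Solve for the ratio: y/x = [5·p_x/p_y]^(1/3).
Substitute y = (y/x)·x into the budget: x* = I/(p_x + p_y·(y/x)).
Numerically y/x = 0.6591, so x* = 154/(1.75 + 30.56·0.6591) = 7.0345 and y* = 0.6591·7.0345 = 4.6364.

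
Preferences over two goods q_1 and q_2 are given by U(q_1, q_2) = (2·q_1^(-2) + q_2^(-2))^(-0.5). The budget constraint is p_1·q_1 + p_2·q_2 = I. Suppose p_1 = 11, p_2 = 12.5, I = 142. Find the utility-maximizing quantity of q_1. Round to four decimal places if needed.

q_1* = 6.9243

MU_q_1 ∝ 2·q_1^(-3), MU_q_2 ∝ q_2^(-3), so MRS = 2·(q_2/q_1)^(3) = p_1/p_2.
Solve for the ratio: q_2/q_1 = [(1/2)·p_1/p_2]^(1/3).
Substitute q_2 = (q_2/q_1)·q_1 into the budget: q_1* = I/(p_1 + p_2·(q_2/q_1)).
Numerically q_2/q_1 = 0.76059, so q_1* = 142/(11 + 12.5·0.76059) = 6.9243.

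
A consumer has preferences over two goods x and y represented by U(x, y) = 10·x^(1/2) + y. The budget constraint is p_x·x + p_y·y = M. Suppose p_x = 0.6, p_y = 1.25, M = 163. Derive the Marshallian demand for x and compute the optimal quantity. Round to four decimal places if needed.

Plugging in: x* = (5·1.25/0.6)² = 108.5069.

x* = 108.5069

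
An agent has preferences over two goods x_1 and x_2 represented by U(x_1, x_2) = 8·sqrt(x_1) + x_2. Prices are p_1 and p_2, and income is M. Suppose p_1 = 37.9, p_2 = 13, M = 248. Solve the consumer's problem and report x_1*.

x_1* = 1.8825

Solve: √x_1 = 4·p_2/p_1, so x_1*(p_1,p_2) = (4·p_2/p_1)², and x_2* = (M − p_1·x_1*)/p_2.
Plugging in: x_1* = (4·13/37.9)² = 1.8825.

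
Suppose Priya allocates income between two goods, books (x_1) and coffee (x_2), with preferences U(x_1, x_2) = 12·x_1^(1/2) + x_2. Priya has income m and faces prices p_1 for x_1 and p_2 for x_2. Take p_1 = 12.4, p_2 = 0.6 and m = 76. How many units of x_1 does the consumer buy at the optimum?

MU_x_1 = 6/√x_1, MU_x_2 = 1. Tangency: 6/√x_1 = p_1/p_2.
Solve: √x_1 = 6·p_2/p_1, so x_1*(p_1,p_2) = (6·p_2/p_1)², and x_2* = (m − p_1·x_1*)/p_2.
Plugging in: x_1* = (6·0.6/12.4)² = 0.0843.

x_1* = 0.0843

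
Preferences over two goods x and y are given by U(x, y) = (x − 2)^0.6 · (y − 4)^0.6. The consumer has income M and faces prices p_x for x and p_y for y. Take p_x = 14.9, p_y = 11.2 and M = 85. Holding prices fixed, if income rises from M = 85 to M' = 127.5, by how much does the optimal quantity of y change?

MRS = (y−4)/(x−2). Tangency with p_x/p_y gives y−4 = (p_x/p_y)·(x−2).
After buying the subsistence bundle (2, 4), a share 0.5 of the remaining income goes to x: x* = 2 + 0.5·(M − 2p_x − 4p_y)/p_x.
Discretionary income = 85 − 2·14.9 − 4·11.2 = 10.4; y* = 4 + 0.5·10.4/11.2 = 4.4643.
At M' = 127.5: y* = 6.3616. Change: 6.3616 − 4.4643 = 1.8973.

Δy* = 1.8973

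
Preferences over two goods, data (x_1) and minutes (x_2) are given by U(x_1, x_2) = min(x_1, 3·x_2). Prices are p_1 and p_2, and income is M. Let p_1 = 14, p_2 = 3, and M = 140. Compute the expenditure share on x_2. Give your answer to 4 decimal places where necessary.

share on x_2 = 0.0667

Leontief preferences: the optimum is at the kink where x_1/3 = x_2/1, i.e. x_2 = (1/3)·x_1.
Budget: p_1·x_1 + p_2·(1/3)·x_1 = M, so (3·p_1 + p_2)·x_1 = 3·M.
Demand: x_1*(p_1,p_2,M) = 3·M/(3·p_1 + p_2), x_2* = M/(3·p_1 + p_2).
Here 3·14 + 3 = 45, giving x_1* = 9.3333 and x_2* = 3.1111.
Expenditure on x_2: 3·3.1111 = 9.3333; share = 0.0667.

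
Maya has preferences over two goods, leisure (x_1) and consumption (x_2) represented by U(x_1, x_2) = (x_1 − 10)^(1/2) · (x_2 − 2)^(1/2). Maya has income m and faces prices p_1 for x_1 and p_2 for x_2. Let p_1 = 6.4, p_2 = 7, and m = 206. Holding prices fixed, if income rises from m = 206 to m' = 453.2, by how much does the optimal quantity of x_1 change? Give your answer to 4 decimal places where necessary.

Δx_1* = 19.3125

Substituting into the budget: x_1* = 10 + 0.5·(m − 10·p_1 − 2·p_2)/p_1, and x_2* = 2 + 0.5·(…)/p_2.
Discretionary income = 206 − 10·6.4 − 2·7 = 128; x_1* = 10 + 0.5·128/6.4 = 20.
At m' = 453.2: x_1* = 39.3125. Change: 39.3125 − 20 = 19.3125.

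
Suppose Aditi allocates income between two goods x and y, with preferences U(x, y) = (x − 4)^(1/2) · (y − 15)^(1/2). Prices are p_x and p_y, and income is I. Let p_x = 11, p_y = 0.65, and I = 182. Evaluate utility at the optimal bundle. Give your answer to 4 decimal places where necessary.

MRS = (y−15)/(x−4). Tangency with p_x/p_y gives y−15 = (p_x/p_y)·(x−4).
After buying the subsistence bundle (4, 15), a share 0.5 of the remaining income goes to x: x* = 4 + 0.5·(I − 4p_x − 15p_y)/p_x.
Discretionary income = 182 − 4·11 − 15·0.65 = 128.25; x* = 4 + 0.5·128.25/11 = 9.8295; y* = 15 + 0.5·128.25/0.65 = 113.6538.
Utility at the optimum: U(9.8295, 113.6538) = 23.9814.

V = 23.9814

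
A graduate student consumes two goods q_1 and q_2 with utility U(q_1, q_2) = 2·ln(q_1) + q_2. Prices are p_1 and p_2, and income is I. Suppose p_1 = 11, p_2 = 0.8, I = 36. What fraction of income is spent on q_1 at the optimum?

share on q_1 = 0.0444

MU_q_1 = 2/q_1, MU_q_2 = 1. Tangency: 2/q_1 = p_1/p_2.
So q_1*(p_1,p_2) = 2·p_2/p_1, independent of income; and q_2* = (I − 2·p_2)/p_2.
At the given prices: q_1* = 2·0.8/11 = 0.1455, and q_2* = 43.
Expenditure on q_1: 11·0.1455 = 1.6; share = 0.0444.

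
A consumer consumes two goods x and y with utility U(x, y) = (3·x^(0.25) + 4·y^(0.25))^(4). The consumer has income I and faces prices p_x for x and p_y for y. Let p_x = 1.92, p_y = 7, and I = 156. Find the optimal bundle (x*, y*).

With the ratio pinned down, the budget gives x* = I/(p_x + p_y·(y/x)) and y* = (y/x)·x*.
Numerically y/x = 0.261531, so x* = 156/(1.92 + 7·0.261531) = 41.5921 and y* = 0.261531·41.5921 = 10.8776.

x* = 41.5921, y* = 10.8776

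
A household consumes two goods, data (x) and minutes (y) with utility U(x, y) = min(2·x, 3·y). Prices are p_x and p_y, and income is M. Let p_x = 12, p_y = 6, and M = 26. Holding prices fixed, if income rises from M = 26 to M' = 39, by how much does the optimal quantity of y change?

Δy* = 0.5417

With perfect complements, no substitution: consume in ratio x:y = 3:2.
Budget: p_x·x + p_y·(2/3)·x = M, so (3·p_x + 2·p_y)·x = 3·M.
Demand: x*(p_x,p_y,M) = 3·M/(3·p_x + 2·p_y), y* = 2·M/(3·p_x + 2·p_y).
Here 3·12 + 2·6 = 48, giving y* = 1.0833.
At M' = 39: y* = 1.625. Change: 1.625 − 1.0833 = 0.5417.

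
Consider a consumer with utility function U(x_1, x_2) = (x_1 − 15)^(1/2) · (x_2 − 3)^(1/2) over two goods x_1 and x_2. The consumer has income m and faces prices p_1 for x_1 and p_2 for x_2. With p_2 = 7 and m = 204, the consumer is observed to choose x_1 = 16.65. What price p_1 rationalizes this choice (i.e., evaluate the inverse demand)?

Let x_1' = x_1−15, x_2' = x_2−3. MRS = x_2'/x_1' = p_1/p_2.
Substituting into the budget: x_1* = 15 + 0.5·(m − 15·p_1 − 3·p_2)/p_1, and x_2* = 3 + 0.5·(…)/p_2.
Set x_1* = 16.65 in the demand function and solve for p_1: p_1 = 10.

p_1 = 10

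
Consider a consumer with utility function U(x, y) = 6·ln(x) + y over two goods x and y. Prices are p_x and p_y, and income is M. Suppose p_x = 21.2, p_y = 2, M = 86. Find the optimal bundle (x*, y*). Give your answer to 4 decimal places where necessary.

Set MRS = p_x/p_y: (6/x)/1 = p_x/p_y.
So x*(p_x,p_y) = 6·p_y/p_x, independent of income; and y* = (M − 6·p_y)/p_y.
At the given prices: x* = 6·2/21.2 = 0.566, and y* = 37.

x* = 0.566, y* = 37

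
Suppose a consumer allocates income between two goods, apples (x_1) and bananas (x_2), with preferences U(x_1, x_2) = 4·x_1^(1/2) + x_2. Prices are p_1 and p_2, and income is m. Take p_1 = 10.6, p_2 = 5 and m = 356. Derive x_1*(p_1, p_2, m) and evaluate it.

x_1* = 0.89

Set MRS = p_1/p_2: 2·x_1^(−1/2) = p_1/p_2.
Thus x_1* = (2·p_2/p_1)² — independent of m — with the rest of income spent on x_2.
Plugging in: x_1* = (2·5/10.6)² = 0.89.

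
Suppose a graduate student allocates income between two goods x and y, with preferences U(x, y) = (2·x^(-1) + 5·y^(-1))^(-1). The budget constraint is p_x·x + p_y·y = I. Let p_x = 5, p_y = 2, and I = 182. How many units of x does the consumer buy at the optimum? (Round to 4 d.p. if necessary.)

MU_x ∝ 2·x^(-2), MU_y ∝ 5·y^(-2), so MRS = (2/5)·(y/x)^(2) = p_x/p_y.
Solve for the ratio: y/x = [(5/2)·p_x/p_y]^(0.5).
Substitute y = (y/x)·x into the budget: x* = I/(p_x + p_y·(y/x)).
Numerically y/x = 2.5, so x* = 182/(5 + 2·2.5) = 18.2.

x* = 18.2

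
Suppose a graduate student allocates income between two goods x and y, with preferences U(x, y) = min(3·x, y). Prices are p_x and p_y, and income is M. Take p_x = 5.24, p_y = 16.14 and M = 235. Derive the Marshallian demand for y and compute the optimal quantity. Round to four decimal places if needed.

With perfect complements, no substitution: consume in ratio x:y = 1:3.
Budget: p_x·x + p_y·3·x = M, so (p_x + 3·p_y)·x = M.
Demand: x*(p_x,p_y,M) = M/(p_x + 3·p_y), y* = 3·M/(p_x + 3·p_y).
Here 5.24 + 3·16.14 = 53.66, giving y* = 13.1383.

y* = 13.1383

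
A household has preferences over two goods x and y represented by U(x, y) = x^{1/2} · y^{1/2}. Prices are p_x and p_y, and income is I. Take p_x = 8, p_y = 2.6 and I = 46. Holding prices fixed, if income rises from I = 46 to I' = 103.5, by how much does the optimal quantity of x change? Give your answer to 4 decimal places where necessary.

MU_x/MU_y = (0.5·y)/(0.5·x); tangency sets this equal to p_x/p_y.
So 0.5·p_y·y = 0.5·p_x·x; combined with the budget, a share 0.5 of income goes to x.
Demand: x*(p_x,p_y,I) = 0.5·I/p_x and y* = 0.5·I/p_y.
At p_x=8, p_y=2.6, I=46: x* = 0.5·46/8 = 2.875.
At I' = 103.5: x* = 6.4688. Change: 6.4688 − 2.875 = 3.5938.

Δx* = 3.5938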